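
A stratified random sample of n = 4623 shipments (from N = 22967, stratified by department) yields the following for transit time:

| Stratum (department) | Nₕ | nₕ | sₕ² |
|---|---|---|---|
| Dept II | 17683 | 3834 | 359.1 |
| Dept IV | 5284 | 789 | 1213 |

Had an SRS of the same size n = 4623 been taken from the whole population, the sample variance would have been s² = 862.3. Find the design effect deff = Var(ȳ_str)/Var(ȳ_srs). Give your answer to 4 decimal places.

0.7565

Var(ȳ_str) = Σ Wₕ²(1−fₕ)sₕ²/nₕ with Wₕ = Nₕ/22967:
  Dept II: (17683/22967)²·(1−3834/17683)·359.1/3834 = 0.043483963
  Dept IV: (5284/22967)²·(1−789/5284)·1213/789 = 0.069225765
  → Var(ȳ_str) = 0.11270973.
Var(ȳ_srs) = (1 − 4623/22967)·862.3/4623 = 0.14897873.
deff = 0.11270973 / 0.14897873 = 0.7565.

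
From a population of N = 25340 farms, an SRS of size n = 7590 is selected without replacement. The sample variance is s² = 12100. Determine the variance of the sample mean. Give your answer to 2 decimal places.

1.12

Under SRS without replacement, Var(ȳ) = (1 − f)·s²/n with f = n/N = 7590/25340 = 0.29952644.
Var(ȳ) = (1 − 0.29952644)·12100/7590 = 0.70047356·1.5942029 = 1.116697.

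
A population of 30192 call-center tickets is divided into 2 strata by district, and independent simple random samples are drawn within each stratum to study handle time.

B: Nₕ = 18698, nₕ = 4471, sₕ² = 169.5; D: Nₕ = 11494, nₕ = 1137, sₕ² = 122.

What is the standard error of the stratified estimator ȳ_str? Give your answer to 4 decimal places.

Var(ȳ_str) = Σₕ Wₕ²(1 − fₕ)sₕ²/nₕ with Wₕ = Nₕ/N, N = 30192.
B: Wₕ = 0.61930313; term = 0.61930313²·(1 − 0.23911648)·169.5/4471 = 0.011063429.
D: Wₕ = 0.38069687; term = 0.38069687²·(1 − 0.09892118)·122/1137 = 0.014012666.
Sum = 0.025076095.
SE = √(0.025076095) = 0.1584.

0.1584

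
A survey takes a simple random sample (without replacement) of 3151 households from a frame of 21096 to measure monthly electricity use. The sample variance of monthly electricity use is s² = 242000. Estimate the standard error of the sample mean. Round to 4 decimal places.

8.0827

Under SRS without replacement, Var(ȳ) = (1 − f)·s²/n with f = n/N = 3151/21096 = 0.14936481.
Var(ȳ) = (1 − 0.14936481)·242000/3151 = 0.85063519·76.801016 = 65.329647.
SE(ȳ) = √(65.329647) = 8.0827.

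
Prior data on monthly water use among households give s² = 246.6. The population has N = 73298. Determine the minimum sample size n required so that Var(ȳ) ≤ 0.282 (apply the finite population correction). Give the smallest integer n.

Without fpc, n₀ = s²/D = 246.6/0.282 = 874.4681.
With fpc, (1 − n/N)·s²/n ≤ D requires n ≥ n₀/(1 + n₀/N) = 874.4681/(1 + 874.4681/73298) = 864.1584.
Rounding up, n = 865.

865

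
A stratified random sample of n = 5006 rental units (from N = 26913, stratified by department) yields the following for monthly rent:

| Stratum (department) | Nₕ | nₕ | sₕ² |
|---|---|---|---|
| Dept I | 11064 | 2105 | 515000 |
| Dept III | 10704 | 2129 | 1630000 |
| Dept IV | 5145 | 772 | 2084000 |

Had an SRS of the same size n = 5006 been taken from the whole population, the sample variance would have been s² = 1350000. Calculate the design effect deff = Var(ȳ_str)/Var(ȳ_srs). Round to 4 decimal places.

0.9765

Var(ȳ_str) = Σ Wₕ²(1−fₕ)sₕ²/nₕ with Wₕ = Nₕ/26913:
  Dept I: (11064/26913)²·(1−2105/11064)·515000/2105 = 33.481323
  Dept III: (10704/26913)²·(1−2129/10704)·1630000/2129 = 97.021492
  Dept IV: (5145/26913)²·(1−772/5145)·2084000/772 = 83.853472
  → Var(ȳ_str) = 214.35629.
Var(ȳ_srs) = (1 − 5006/26913)·1350000/5006 = 219.51476.
deff = 214.35629 / 219.51476 = 0.9765.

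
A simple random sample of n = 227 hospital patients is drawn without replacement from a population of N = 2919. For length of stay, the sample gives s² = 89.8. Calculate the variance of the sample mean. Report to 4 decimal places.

Under SRS without replacement, Var(ȳ) = (1 − f)·s²/n with f = n/N = 227/2919 = 0.07776636.
Var(ȳ) = (1 − 0.07776636)·89.8/227 = 0.92223364·0.39559471 = 0.36483075.

0.3648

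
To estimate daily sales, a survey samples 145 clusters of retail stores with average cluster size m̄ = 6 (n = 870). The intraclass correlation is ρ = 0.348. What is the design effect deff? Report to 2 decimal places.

deff = 1 + (6 − 1)·0.348 = 1 + 1.74 = 2.74.

2.74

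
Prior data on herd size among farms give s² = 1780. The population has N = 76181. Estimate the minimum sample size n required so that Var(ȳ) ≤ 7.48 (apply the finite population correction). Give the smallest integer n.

Without fpc, n₀ = s²/D = 1780/7.48 = 237.9679.
With fpc, (1 − n/N)·s²/n ≤ D requires n ≥ n₀/(1 + n₀/N) = 237.9679/(1 + 237.9679/76181) = 237.2269.
Rounding up, n = 238.

238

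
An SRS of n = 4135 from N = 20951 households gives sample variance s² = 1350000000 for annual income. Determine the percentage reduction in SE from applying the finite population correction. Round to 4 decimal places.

f = n/N = 4135/20951 = 0.19736528.
SE_no-fpc = √(s²/n) = 571.38538; SE_fpc = √((1−f)s²/n) = 511.9035.
Ratio = √(1−f) = 0.89589883. Reduction = 100·(1 − 0.89589883) = 10.4101%.

10.4101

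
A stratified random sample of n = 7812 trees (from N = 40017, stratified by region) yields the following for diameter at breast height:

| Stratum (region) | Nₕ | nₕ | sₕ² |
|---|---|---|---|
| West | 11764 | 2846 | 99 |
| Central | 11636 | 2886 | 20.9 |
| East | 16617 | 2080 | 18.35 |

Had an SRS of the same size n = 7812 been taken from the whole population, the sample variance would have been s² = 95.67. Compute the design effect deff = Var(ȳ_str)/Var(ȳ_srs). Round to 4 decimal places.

Var(ȳ_str) = Σ Wₕ²(1−fₕ)sₕ²/nₕ with Wₕ = Nₕ/40017:
  West: (11764/40017)²·(1−2846/11764)·99/2846 = 0.0022789444
  Central: (11636/40017)²·(1−2886/11636)·20.9/2886 = 4.604396 × 10^-4
  East: (16617/40017)²·(1−2080/16617)·18.35/2080 = 0.0013307948
  → Var(ȳ_str) = 0.0040701788.
Var(ȳ_srs) = (1 − 7812/40017)·95.67/7812 = 0.0098558098.
deff = 0.0040701788 / 0.0098558098 = 0.4130.

0.4130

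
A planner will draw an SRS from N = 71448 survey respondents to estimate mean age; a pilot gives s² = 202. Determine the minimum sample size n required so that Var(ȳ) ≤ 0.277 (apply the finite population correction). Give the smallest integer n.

722

Without fpc, n₀ = s²/D = 202/0.277 = 729.2419.
With fpc, (1 − n/N)·s²/n ≤ D requires n ≥ n₀/(1 + n₀/N) = 729.2419/(1 + 729.2419/71448) = 721.8740.
Rounding up, n = 722.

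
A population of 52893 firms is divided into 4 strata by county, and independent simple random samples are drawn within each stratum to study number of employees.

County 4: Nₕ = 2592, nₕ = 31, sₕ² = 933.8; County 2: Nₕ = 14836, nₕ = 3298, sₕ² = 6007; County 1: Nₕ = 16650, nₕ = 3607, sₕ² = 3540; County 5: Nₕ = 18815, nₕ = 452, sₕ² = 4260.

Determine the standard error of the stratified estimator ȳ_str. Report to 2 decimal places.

Var(ȳ_str) = Σₕ Wₕ²(1 − fₕ)sₕ²/nₕ with Wₕ = Nₕ/N, N = 52893.
County 4: Wₕ = 0.04900459; term = 0.04900459²·(1 − 0.01195988)·933.8/31 = 0.071472727.
County 2: Wₕ = 0.28049080; term = 0.28049080²·(1 − 0.22229712)·6007/3298 = 0.11144432.
County 1: Wₕ = 0.31478646; term = 0.31478646²·(1 − 0.21663664)·3540/3607 = 0.076182014.
County 5: Wₕ = 0.35571815; term = 0.35571815²·(1 − 0.02402339)·4260/452 = 1.1639186.
Sum = 1.4230177.
SE = √(1.4230177) = 1.19.

1.19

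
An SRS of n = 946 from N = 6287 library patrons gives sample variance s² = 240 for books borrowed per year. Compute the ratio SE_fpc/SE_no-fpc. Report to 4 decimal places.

0.9217

f = n/N = 946/6287 = 0.15046922.
SE_no-fpc = √(s²/n) = 0.5036862; SE_fpc = √((1−f)s²/n) = 0.46424754.
Ratio = √(1−f) = 0.92169994.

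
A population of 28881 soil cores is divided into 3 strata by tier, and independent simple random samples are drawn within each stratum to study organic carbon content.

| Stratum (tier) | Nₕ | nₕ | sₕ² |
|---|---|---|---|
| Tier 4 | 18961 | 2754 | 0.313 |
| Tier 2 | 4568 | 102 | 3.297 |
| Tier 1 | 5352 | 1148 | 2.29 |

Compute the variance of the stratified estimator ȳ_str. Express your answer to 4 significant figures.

Var(ȳ_str) = Σₕ Wₕ²(1 − fₕ)sₕ²/nₕ with Wₕ = Nₕ/N, N = 28881.
Tier 4: Wₕ = 0.65652159; term = 0.65652159²·(1 − 0.14524550)·0.313/2754 = 4.1871625 × 10^-5.
Tier 2: Wₕ = 0.15816627; term = 0.15816627²·(1 − 0.02232925)·3.297/102 = 7.9056783 × 10^-4.
Tier 1: Wₕ = 0.18531214; term = 0.18531214²·(1 − 0.21449925)·2.29/1148 = 5.3808137 × 10^-5.
Sum = 8.8624759 × 10^-4.

8.862 × 10^-4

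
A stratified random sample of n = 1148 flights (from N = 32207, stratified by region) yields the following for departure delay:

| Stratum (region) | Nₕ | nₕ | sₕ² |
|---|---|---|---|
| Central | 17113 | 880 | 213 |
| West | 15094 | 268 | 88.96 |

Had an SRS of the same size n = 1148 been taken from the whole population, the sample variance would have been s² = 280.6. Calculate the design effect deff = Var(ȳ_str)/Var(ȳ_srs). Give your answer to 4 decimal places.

Var(ȳ_str) = Σ Wₕ²(1−fₕ)sₕ²/nₕ with Wₕ = Nₕ/32207:
  Central: (17113/32207)²·(1−880/17113)·213/880 = 0.064821835
  West: (15094/32207)²·(1−268/15094)·88.96/268 = 0.071612325
  → Var(ȳ_str) = 0.13643416.
Var(ȳ_srs) = (1 − 1148/32207)·280.6/1148 = 0.2357127.
deff = 0.13643416 / 0.2357127 = 0.5788.

0.5788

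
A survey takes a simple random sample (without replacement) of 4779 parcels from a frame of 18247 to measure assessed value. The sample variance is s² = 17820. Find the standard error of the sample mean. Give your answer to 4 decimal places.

1.6590

Under SRS without replacement, Var(ȳ) = (1 − f)·s²/n with f = n/N = 4779/18247 = 0.26190607.
Var(ȳ) = (1 − 0.26190607)·17820/4779 = 0.73809393·3.7288136 = 2.7522147.
SE(ȳ) = √(2.7522147) = 1.6590.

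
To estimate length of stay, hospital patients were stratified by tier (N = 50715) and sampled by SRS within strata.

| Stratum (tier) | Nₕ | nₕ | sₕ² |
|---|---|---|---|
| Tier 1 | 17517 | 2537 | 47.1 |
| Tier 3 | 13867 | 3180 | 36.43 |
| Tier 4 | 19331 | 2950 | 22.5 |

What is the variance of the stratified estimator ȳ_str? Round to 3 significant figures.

Var(ȳ_str) = Σₕ Wₕ²(1 − fₕ)sₕ²/nₕ with Wₕ = Nₕ/N, N = 50715.
Tier 1: Wₕ = 0.34540077; term = 0.34540077²·(1 − 0.14483074)·47.1/2537 = 0.0018940835.
Tier 3: Wₕ = 0.27342995; term = 0.27342995²·(1 − 0.22932141)·36.43/3180 = 6.6008143 × 10^-4.
Tier 4: Wₕ = 0.38116928; term = 0.38116928²·(1 − 0.15260462)·22.5/2950 = 9.3903628 × 10^-4.
Sum = 0.0034932012.

0.00349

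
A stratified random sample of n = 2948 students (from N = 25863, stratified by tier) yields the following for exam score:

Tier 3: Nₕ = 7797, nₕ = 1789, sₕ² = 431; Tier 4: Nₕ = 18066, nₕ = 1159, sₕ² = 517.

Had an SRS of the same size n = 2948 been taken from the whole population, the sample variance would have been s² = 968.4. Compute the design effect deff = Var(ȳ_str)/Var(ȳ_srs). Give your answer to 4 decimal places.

0.7578

Var(ȳ_str) = Σ Wₕ²(1−fₕ)sₕ²/nₕ with Wₕ = Nₕ/25863:
  Tier 3: (7797/25863)²·(1−1789/7797)·431/1789 = 0.016872001
  Tier 4: (18066/25863)²·(1−1159/18066)·517/1159 = 0.20369383
  → Var(ȳ_str) = 0.22056583.
Var(ȳ_srs) = (1 − 2948/25863)·968.4/2948 = 0.29105044.
deff = 0.22056583 / 0.29105044 = 0.7578.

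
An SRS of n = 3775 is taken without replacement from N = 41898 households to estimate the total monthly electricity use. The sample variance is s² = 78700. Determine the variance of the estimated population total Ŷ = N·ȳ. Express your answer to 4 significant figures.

3.330 × 10^10

Var(Ŷ) = N²·Var(ȳ) = N²·(1 − n/N)·s²/n.
f = 3775/41898 = 0.09009977; Var(ȳ) = 0.90990023·78700/3775 = 18.969311.
Var(Ŷ) = 41898² · 18.969311 = 3.3299533 × 10^10.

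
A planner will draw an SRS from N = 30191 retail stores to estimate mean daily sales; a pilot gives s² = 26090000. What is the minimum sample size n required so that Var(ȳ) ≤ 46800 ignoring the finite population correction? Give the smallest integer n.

558

Without fpc, n₀ = s²/D = 26090000/46800 = 557.4786.
Rounding up, n = 558.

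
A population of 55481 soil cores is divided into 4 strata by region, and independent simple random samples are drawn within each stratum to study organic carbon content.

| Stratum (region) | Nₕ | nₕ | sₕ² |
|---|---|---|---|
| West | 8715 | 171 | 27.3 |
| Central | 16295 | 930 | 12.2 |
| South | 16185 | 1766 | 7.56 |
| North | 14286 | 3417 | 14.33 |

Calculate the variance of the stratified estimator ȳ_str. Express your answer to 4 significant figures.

Var(ȳ_str) = Σₕ Wₕ²(1 − fₕ)sₕ²/nₕ with Wₕ = Nₕ/N, N = 55481.
West: Wₕ = 0.15708080; term = 0.15708080²·(1 − 0.01962134)·27.3/171 = 0.0038619496.
Central: Wₕ = 0.29370415; term = 0.29370415²·(1 − 0.05707272)·12.2/930 = 0.0010670266.
South: Wₕ = 0.29172149; term = 0.29172149²·(1 − 0.10911338)·7.56/1766 = 3.2455655 × 10^-4.
North: Wₕ = 0.25749356; term = 0.25749356²·(1 − 0.23918522)·14.33/3417 = 2.1154993 × 10^-4.
Sum = 0.0054650827.

0.005465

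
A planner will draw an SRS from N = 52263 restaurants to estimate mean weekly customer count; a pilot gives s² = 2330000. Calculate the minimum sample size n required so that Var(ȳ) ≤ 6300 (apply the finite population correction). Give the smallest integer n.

368

Without fpc, n₀ = s²/D = 2330000/6300 = 369.8413.
With fpc, (1 − n/N)·s²/n ≤ D requires n ≥ n₀/(1 + n₀/N) = 369.8413/(1 + 369.8413/52263) = 367.2425.
Rounding up, n = 368.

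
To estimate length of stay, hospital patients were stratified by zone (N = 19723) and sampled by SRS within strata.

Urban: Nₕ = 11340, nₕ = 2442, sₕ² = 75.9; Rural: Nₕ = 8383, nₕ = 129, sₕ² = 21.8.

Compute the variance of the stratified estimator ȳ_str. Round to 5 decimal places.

Var(ȳ_str) = Σₕ Wₕ²(1 − fₕ)sₕ²/nₕ with Wₕ = Nₕ/N, N = 19723.
Urban: Wₕ = 0.57496324; term = 0.57496324²·(1 − 0.21534392)·75.9/2442 = 0.0080622382.
Rural: Wₕ = 0.42503676; term = 0.42503676²·(1 − 0.01538829)·21.8/129 = 0.030059708.
Sum = 0.038121946.

0.03812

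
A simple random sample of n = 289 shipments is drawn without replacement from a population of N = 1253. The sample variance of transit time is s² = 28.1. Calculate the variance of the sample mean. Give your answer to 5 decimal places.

0.07481

Under SRS without replacement, Var(ȳ) = (1 − f)·s²/n with f = n/N = 289/1253 = 0.23064645.
Var(ȳ) = (1 − 0.23064645)·28.1/289 = 0.76935355·0.097231834 = 0.074805657.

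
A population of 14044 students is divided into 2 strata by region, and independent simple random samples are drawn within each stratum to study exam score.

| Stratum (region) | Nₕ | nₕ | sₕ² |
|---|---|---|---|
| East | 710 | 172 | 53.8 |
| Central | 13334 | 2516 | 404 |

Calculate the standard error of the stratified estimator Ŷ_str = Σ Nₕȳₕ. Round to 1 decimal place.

4825.1

Var(Ŷ_str) = Σₕ Nₕ²(1 − fₕ)sₕ²/nₕ.
East: 710²·(1 − 172/710)·53.8/172 = 119479.79.
Central: 13334²·(1 − 2516/13334)·404/2516 = 2.3162112 × 10^7.
Sum = 2.3281592 × 10^7.
SE = √(2.3281592 × 10^7) = 4825.1.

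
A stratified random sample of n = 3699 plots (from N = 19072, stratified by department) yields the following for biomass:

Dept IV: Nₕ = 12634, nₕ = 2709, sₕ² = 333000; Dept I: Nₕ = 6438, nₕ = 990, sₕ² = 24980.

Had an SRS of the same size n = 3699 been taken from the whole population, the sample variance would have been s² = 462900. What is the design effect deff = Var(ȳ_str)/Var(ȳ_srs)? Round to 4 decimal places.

Var(ȳ_str) = Σ Wₕ²(1−fₕ)sₕ²/nₕ with Wₕ = Nₕ/19072:
  Dept IV: (12634/19072)²·(1−2709/12634)·333000/2709 = 42.375432
  Dept I: (6438/19072)²·(1−990/6438)·24980/990 = 2.4330601
  → Var(ȳ_str) = 44.808492.
Var(ȳ_srs) = (1 − 3699/19072)·462900/3699 = 100.87075.
deff = 44.808492 / 100.87075 = 0.4442.

0.4442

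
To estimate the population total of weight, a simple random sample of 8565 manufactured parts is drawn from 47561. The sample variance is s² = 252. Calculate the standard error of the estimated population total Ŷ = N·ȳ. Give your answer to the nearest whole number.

Var(Ŷ) = N²·Var(ȳ) = N²·(1 − n/N)·s²/n.
f = 8565/47561 = 0.18008452; Var(ȳ) = 0.81991548·252/8565 = 0.024123608.
Var(Ŷ) = 47561² · 0.024123608 = 5.4568777 × 10^7.
SE(Ŷ) = √(5.4568777 × 10^7) = 7387.

7387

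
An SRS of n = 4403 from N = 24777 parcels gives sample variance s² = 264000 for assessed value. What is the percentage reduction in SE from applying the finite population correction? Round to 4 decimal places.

9.3195

f = n/N = 4403/24777 = 0.17770513.
SE_no-fpc = √(s²/n) = 7.7433274; SE_fpc = √((1−f)s²/n) = 7.0216861.
Ratio = √(1−f) = 0.90680476. Reduction = 100·(1 − 0.90680476) = 9.3195%.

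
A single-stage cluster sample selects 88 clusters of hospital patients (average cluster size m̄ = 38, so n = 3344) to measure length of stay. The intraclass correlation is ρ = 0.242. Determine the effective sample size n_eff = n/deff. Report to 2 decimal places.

deff = 1 + (38 − 1)·0.242 = 1 + 8.954 = 9.954.
n_eff = 3344 / 9.954 = 335.95.

335.95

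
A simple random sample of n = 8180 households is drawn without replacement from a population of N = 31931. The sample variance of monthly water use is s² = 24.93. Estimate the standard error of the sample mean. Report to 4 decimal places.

Under SRS without replacement, Var(ȳ) = (1 − f)·s²/n with f = n/N = 8180/31931 = 0.25617738.
Var(ȳ) = (1 − 0.25617738)·24.93/8180 = 0.74382262·0.0030476773 = 0.0022669313.
SE(ȳ) = √(0.0022669313) = 0.0476.

0.0476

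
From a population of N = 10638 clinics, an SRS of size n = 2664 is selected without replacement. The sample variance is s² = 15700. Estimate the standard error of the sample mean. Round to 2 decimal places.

2.10

Under SRS without replacement, Var(ȳ) = (1 − f)·s²/n with f = n/N = 2664/10638 = 0.25042301.
Var(ȳ) = (1 − 0.25042301)·15700/2664 = 0.74957699·5.8933934 = 4.4175521.
SE(ȳ) = √(4.4175521) = 2.10.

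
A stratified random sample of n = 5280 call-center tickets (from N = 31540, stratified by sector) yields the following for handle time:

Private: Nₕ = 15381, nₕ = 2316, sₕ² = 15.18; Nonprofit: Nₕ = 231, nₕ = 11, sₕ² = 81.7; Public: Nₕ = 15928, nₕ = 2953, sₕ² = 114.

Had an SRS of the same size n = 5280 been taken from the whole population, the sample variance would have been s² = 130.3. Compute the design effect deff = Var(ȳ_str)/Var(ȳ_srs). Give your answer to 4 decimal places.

0.4732

Var(ȳ_str) = Σ Wₕ²(1−fₕ)sₕ²/nₕ with Wₕ = Nₕ/31540:
  Private: (15381/31540)²·(1−2316/15381)·15.18/2316 = 0.0013240483
  Nonprofit: (231/31540)²·(1−11/231)·81.7/11 = 3.7943785 × 10^-4
  Public: (15928/31540)²·(1−2953/15928)·114/2953 = 0.0080202266
  → Var(ȳ_str) = 0.0097237128.
Var(ȳ_srs) = (1 − 5280/31540)·130.3/5280 = 0.020546768.
deff = 0.0097237128 / 0.020546768 = 0.4732.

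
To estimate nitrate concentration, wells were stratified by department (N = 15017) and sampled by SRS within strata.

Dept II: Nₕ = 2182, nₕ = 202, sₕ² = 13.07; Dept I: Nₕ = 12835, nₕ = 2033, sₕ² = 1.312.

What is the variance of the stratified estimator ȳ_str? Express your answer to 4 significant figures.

0.001636

Var(ȳ_str) = Σₕ Wₕ²(1 − fₕ)sₕ²/nₕ with Wₕ = Nₕ/N, N = 15017.
Dept II: Wₕ = 0.14530199; term = 0.14530199²·(1 − 0.09257562)·13.07/202 = 0.0012395892.
Dept I: Wₕ = 0.85469801; term = 0.85469801²·(1 − 0.15839501)·1.312/2033 = 3.9676206 × 10^-4.
Sum = 0.0016363513.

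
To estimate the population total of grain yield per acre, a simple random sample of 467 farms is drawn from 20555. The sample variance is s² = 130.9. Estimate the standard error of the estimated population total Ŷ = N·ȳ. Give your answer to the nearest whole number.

Var(Ŷ) = N²·Var(ȳ) = N²·(1 − n/N)·s²/n.
f = 467/20555 = 0.02271953; Var(ȳ) = 0.97728047·130.9/467 = 0.27393151.
Var(Ŷ) = 20555² · 0.27393151 = 1.1573826 × 10^8.
SE(Ŷ) = √(1.1573826 × 10^8) = 10758.

10758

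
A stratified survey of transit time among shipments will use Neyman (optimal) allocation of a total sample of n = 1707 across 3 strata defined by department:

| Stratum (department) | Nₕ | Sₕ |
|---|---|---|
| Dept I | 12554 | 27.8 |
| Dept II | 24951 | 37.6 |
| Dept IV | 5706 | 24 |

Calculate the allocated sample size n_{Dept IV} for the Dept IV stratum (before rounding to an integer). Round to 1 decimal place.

164.1

Neyman allocation: nₕ = n·NₕSₕ / Σⱼ NⱼSⱼ.
Σ NⱼSⱼ = 12554·27.8 + 24951·37.6 + 5706·24 = 1.4241028 × 10^6.
n_{Dept IV} = 1707·5706·24 / (1.4241028 × 10^6) = 164.1.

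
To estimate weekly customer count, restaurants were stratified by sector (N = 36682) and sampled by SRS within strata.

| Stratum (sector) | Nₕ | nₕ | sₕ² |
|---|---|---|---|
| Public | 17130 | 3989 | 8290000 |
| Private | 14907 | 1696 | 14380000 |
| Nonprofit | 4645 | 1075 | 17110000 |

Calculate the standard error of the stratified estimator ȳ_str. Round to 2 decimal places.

Var(ȳ_str) = Σₕ Wₕ²(1 − fₕ)sₕ²/nₕ with Wₕ = Nₕ/N, N = 36682.
Public: Wₕ = 0.46698653; term = 0.46698653²·(1 − 0.23286632)·8290000/3989 = 347.67244.
Private: Wₕ = 0.40638460; term = 0.40638460²·(1 − 0.11377205)·14380000/1696 = 1240.9462.
Nonprofit: Wₕ = 0.12662886; term = 0.12662886²·(1 − 0.23143165)·17110000/1075 = 196.15052.
Sum = 1784.7692.
SE = √(1784.7692) = 42.25.

42.25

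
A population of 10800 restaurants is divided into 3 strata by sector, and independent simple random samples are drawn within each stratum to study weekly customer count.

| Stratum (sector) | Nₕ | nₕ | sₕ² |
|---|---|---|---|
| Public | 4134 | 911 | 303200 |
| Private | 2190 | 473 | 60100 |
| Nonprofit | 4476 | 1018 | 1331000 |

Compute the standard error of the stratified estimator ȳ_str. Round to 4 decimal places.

Var(ȳ_str) = Σₕ Wₕ²(1 − fₕ)sₕ²/nₕ with Wₕ = Nₕ/N, N = 10800.
Public: Wₕ = 0.38277778; term = 0.38277778²·(1 − 0.22036768)·303200/911 = 38.018422.
Private: Wₕ = 0.20277778; term = 0.20277778²·(1 − 0.21598174)·60100/473 = 4.0961913.
Nonprofit: Wₕ = 0.41444444; term = 0.41444444²·(1 − 0.22743521)·1331000/1018 = 173.49934.
Sum = 215.61395.
SE = √(215.61395) = 14.6838.

14.6838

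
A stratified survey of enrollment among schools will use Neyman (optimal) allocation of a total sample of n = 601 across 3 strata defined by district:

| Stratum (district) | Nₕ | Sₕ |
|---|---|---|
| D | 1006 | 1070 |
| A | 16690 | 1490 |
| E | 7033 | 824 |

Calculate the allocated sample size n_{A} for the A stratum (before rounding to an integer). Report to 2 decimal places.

Neyman allocation: nₕ = n·NₕSₕ / Σⱼ NⱼSⱼ.
Σ NⱼSⱼ = 1006·1070 + 16690·1490 + 7033·824 = 3.1739712 × 10^7.
n_{A} = 601·16690·1490 / (3.1739712 × 10^7) = 470.88.

470.88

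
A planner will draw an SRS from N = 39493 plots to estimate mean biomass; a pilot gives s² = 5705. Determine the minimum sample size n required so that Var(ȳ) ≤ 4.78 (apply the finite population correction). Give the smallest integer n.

1159

Without fpc, n₀ = s²/D = 5705/4.78 = 1193.5146.
With fpc, (1 − n/N)·s²/n ≤ D requires n ≥ n₀/(1 + n₀/N) = 1193.5146/(1 + 1193.5146/39493) = 1158.5036.
Rounding up, n = 1159.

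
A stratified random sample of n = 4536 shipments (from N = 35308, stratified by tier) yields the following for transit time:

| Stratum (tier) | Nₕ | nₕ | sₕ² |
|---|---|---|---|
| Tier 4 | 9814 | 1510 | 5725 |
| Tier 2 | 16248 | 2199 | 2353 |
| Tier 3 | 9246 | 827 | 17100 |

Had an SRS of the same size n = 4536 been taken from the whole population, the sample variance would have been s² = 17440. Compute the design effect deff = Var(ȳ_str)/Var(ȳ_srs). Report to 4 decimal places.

Var(ȳ_str) = Σ Wₕ²(1−fₕ)sₕ²/nₕ with Wₕ = Nₕ/35308:
  Tier 4: (9814/35308)²·(1−1510/9814)·5725/1510 = 0.24784816
  Tier 2: (16248/35308)²·(1−2199/16248)·2353/2199 = 0.19592767
  Tier 3: (9246/35308)²·(1−827/9246)·17100/827 = 1.2910967
  → Var(ȳ_str) = 1.7348725.
Var(ȳ_srs) = (1 − 4536/35308)·17440/4536 = 3.3508581.
deff = 1.7348725 / 3.3508581 = 0.5177.

0.5177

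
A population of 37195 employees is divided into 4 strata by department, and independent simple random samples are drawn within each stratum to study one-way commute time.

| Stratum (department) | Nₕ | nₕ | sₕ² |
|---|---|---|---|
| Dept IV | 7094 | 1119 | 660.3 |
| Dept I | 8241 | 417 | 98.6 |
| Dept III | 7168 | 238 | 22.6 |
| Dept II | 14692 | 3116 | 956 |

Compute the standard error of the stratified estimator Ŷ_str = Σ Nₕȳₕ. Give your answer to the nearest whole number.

Var(Ŷ_str) = Σₕ Nₕ²(1 − fₕ)sₕ²/nₕ.
Dept IV: 7094²·(1 − 1119/7094)·660.3/1119 = 2.5011533 × 10^7.
Dept I: 8241²·(1 − 417/8241)·98.6/417 = 1.5245779 × 10^7.
Dept III: 7168²·(1 − 238/7168)·22.6/238 = 4.7169656 × 10^6.
Dept II: 14692²·(1 − 3116/14692)·956/3116 = 5.2179496 × 10^7.
Sum = 9.7153774 × 10^7.
SE = √(9.7153774 × 10^7) = 9857.

9857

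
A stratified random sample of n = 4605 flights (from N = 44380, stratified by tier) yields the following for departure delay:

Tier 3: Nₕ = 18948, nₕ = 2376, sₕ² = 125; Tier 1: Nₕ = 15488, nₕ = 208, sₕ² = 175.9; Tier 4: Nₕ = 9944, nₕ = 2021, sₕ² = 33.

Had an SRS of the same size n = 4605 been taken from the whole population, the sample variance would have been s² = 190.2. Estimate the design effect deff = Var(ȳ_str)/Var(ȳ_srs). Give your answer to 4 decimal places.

Var(ȳ_str) = Σ Wₕ²(1−fₕ)sₕ²/nₕ with Wₕ = Nₕ/44380:
  Tier 3: (18948/44380)²·(1−2376/18948)·125/2376 = 0.0083873986
  Tier 1: (15488/44380)²·(1−208/15488)·175.9/208 = 0.10161238
  Tier 4: (9944/44380)²·(1−2021/9944)·33/2021 = 6.5316635 × 10^-4
  → Var(ȳ_str) = 0.11065294.
Var(ȳ_srs) = (1 − 4605/44380)·190.2/4605 = 0.037017217.
deff = 0.11065294 / 0.037017217 = 2.9892.

2.9892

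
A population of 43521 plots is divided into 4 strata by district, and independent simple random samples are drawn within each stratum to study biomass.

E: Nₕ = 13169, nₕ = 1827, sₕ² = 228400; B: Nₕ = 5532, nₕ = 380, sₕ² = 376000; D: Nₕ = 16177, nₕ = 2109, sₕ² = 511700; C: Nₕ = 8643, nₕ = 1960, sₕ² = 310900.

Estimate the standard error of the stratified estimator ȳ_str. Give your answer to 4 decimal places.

7.6640

Var(ȳ_str) = Σₕ Wₕ²(1 − fₕ)sₕ²/nₕ with Wₕ = Nₕ/N, N = 43521.
E: Wₕ = 0.30258955; term = 0.30258955²·(1 − 0.13873491)·228400/1827 = 9.8583052.
B: Wₕ = 0.12711105; term = 0.12711105²·(1 − 0.06869125)·376000/380 = 14.888966.
D: Wₕ = 0.37170561; term = 0.37170561²·(1 − 0.13037028)·511700/2109 = 29.152208.
C: Wₕ = 0.19859378; term = 0.19859378²·(1 − 0.22677311)·310900/1960 = 4.8372986.
Sum = 58.736778.
SE = √(58.736778) = 7.6640.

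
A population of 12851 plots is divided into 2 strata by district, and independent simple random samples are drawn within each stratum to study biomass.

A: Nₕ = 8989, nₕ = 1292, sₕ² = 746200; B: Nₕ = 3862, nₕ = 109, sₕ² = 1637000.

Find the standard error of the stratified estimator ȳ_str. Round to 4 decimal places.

Var(ȳ_str) = Σₕ Wₕ²(1 − fₕ)sₕ²/nₕ with Wₕ = Nₕ/N, N = 12851.
A: Wₕ = 0.69947864; term = 0.69947864²·(1 − 0.14373123)·746200/1292 = 241.96455.
B: Wₕ = 0.30052136; term = 0.30052136²·(1 − 0.02822372)·1637000/109 = 1318.0721.
Sum = 1560.0367.
SE = √(1560.0367) = 39.4973.

39.4973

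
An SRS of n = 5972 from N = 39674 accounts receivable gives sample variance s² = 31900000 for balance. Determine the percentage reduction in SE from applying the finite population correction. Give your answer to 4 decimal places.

7.8331

f = n/N = 5972/39674 = 0.15052679.
SE_no-fpc = √(s²/n) = 73.08621; SE_fpc = √((1−f)s²/n) = 67.361273.
Ratio = √(1−f) = 0.92166871. Reduction = 100·(1 − 0.92166871) = 7.8331%.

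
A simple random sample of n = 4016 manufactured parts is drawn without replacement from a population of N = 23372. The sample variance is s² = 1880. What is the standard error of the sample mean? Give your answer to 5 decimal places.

0.62265

Under SRS without replacement, Var(ȳ) = (1 − f)·s²/n with f = n/N = 4016/23372 = 0.17182954.
Var(ȳ) = (1 − 0.17182954)·1880/4016 = 0.82817046·0.46812749 = 0.38768936.
SE(ȳ) = √(0.38768936) = 0.62265.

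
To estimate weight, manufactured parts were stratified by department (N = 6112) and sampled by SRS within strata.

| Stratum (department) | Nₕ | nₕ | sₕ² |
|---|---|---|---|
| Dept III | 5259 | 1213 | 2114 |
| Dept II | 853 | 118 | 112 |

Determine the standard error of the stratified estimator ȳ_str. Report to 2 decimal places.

Var(ȳ_str) = Σₕ Wₕ²(1 − fₕ)sₕ²/nₕ with Wₕ = Nₕ/N, N = 6112.
Dept III: Wₕ = 0.86043848; term = 0.86043848²·(1 − 0.23065222)·2114/1213 = 0.99267376.
Dept II: Wₕ = 0.13956152; term = 0.13956152²·(1 − 0.13833529)·112/118 = 0.01592963.
Sum = 1.0086034.
SE = √(1.0086034) = 1.00.

1.00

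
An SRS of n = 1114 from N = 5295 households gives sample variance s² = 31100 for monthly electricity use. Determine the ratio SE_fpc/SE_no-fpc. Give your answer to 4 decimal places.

f = n/N = 1114/5295 = 0.21038716.
SE_no-fpc = √(s²/n) = 5.2836933; SE_fpc = √((1−f)s²/n) = 4.6950984.
Ratio = √(1−f) = 0.88860162.

0.8886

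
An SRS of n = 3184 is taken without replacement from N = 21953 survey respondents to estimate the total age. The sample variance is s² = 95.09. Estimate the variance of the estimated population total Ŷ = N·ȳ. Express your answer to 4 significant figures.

Var(Ŷ) = N²·Var(ȳ) = N²·(1 − n/N)·s²/n.
f = 3184/21953 = 0.14503712; Var(ȳ) = 0.85496288·95.09/3184 = 0.025533423.
Var(Ŷ) = 21953² · 0.025533423 = 1.230543 × 10^7.

1.231 × 10^7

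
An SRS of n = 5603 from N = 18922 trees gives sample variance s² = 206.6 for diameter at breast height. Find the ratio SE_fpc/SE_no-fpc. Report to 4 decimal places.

0.8390

f = n/N = 5603/18922 = 0.29611035.
SE_no-fpc = √(s²/n) = 0.19202371; SE_fpc = √((1−f)s²/n) = 0.1611043.
Ratio = √(1−f) = 0.83898132.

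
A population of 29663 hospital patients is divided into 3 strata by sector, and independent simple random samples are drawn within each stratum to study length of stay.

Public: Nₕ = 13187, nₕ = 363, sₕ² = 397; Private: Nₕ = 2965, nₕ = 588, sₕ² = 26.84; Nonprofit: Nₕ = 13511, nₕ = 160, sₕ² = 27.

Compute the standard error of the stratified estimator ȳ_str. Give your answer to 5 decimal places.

Var(ȳ_str) = Σₕ Wₕ²(1 − fₕ)sₕ²/nₕ with Wₕ = Nₕ/N, N = 29663.
Public: Wₕ = 0.44456056; term = 0.44456056²·(1 − 0.02752711)·397/363 = 0.21019542.
Private: Wₕ = 0.09995617; term = 0.09995617²·(1 − 0.19831366)·26.84/588 = 3.6561914 × 10^-4.
Nonprofit: Wₕ = 0.45548326; term = 0.45548326²·(1 − 0.01184220)·27/160 = 0.034595127.
Sum = 0.24515617.
SE = √(0.24515617) = 0.49513.

0.49513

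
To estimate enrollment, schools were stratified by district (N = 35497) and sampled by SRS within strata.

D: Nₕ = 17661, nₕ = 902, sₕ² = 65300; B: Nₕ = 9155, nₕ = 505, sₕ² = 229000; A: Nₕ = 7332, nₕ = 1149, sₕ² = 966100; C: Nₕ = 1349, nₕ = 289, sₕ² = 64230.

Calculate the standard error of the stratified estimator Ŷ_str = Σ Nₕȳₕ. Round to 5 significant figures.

309470

Var(Ŷ_str) = Σₕ Nₕ²(1 − fₕ)sₕ²/nₕ.
D: 17661²·(1 − 902/17661)·65300/902 = 2.1427428 × 10^10.
B: 9155²·(1 − 505/9155)·229000/505 = 3.5910261 × 10^10.
A: 7332²·(1 − 1149/7332)·966100/1149 = 3.8117443 × 10^10.
C: 1349²·(1 − 289/1349)·64230/289 = 3.1780293 × 10^8.
Sum = 9.5772935 × 10^10.
SE = √(9.5772935 × 10^10) = 309470.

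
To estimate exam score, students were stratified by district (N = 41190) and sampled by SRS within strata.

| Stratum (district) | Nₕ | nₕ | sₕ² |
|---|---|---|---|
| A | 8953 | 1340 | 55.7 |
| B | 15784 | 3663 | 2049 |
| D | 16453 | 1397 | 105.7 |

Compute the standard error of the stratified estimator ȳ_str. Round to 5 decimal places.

0.27531

Var(ȳ_str) = Σₕ Wₕ²(1 − fₕ)sₕ²/nₕ with Wₕ = Nₕ/N, N = 41190.
A: Wₕ = 0.21735858; term = 0.21735858²·(1 − 0.14967050)·55.7/1340 = 0.0016699029.
B: Wₕ = 0.38319981; term = 0.38319981²·(1 − 0.23207045)·2049/3663 = 0.063077864.
D: Wₕ = 0.39944161; term = 0.39944161²·(1 − 0.08490853)·105.7/1397 = 0.011047136.
Sum = 0.075794903.
SE = √(0.075794903) = 0.27531.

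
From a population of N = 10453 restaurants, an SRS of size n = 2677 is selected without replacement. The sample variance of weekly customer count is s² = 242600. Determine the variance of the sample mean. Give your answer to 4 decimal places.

67.4152

Under SRS without replacement, Var(ȳ) = (1 − f)·s²/n with f = n/N = 2677/10453 = 0.25609873.
Var(ȳ) = (1 − 0.25609873)·242600/2677 = 0.74390127·90.623833 = 67.415184.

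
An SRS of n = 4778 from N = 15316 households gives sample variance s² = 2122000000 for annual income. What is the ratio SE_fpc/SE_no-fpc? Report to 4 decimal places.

f = n/N = 4778/15316 = 0.31196135.
SE_no-fpc = √(s²/n) = 666.42245; SE_fpc = √((1−f)s²/n) = 552.78473.
Ratio = √(1−f) = 0.82948095.

0.8295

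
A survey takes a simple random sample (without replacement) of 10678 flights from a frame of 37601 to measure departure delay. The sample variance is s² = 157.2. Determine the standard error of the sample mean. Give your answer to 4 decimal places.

Under SRS without replacement, Var(ȳ) = (1 − f)·s²/n with f = n/N = 10678/37601 = 0.28398181.
Var(ȳ) = (1 − 0.28398181)·157.2/10678 = 0.71601819·0.014721858 = 0.010541118.
SE(ȳ) = √(0.010541118) = 0.1027.

0.1027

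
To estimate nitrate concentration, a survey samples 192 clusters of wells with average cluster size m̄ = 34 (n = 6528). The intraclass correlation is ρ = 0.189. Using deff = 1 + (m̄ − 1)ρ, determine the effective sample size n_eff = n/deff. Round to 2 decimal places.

902.03

deff = 1 + (34 − 1)·0.189 = 1 + 6.237 = 7.237.
n_eff = 6528 / 7.237 = 902.03.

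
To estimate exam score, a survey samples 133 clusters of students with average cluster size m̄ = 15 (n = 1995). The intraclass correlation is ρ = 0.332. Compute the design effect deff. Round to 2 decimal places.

deff = 1 + (15 − 1)·0.332 = 1 + 4.648 = 5.648.

5.65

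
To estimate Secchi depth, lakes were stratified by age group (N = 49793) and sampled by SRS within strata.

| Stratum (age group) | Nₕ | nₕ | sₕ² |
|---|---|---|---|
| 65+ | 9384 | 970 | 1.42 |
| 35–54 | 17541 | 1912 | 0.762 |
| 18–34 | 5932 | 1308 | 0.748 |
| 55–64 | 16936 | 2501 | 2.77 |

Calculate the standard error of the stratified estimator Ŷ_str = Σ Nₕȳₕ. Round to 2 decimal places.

715.05

Var(Ŷ_str) = Σₕ Nₕ²(1 − fₕ)sₕ²/nₕ.
65+: 9384²·(1 − 970/9384)·1.42/970 = 115586.5.
35–54: 17541²·(1 − 1912/17541)·0.762/1912 = 109257.84.
18–34: 5932²·(1 − 1308/5932)·0.748/1308 = 15686.022.
55–64: 16936²·(1 − 2501/16936)·2.77/2501 = 270765.74.
Sum = 511296.1.
SE = √(511296.1) = 715.05.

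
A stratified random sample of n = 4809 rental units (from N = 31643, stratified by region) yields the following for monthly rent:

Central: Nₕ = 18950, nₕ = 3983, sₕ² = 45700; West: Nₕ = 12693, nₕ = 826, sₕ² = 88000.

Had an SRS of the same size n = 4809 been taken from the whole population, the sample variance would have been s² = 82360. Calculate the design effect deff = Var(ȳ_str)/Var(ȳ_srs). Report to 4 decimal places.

Var(ȳ_str) = Σ Wₕ²(1−fₕ)sₕ²/nₕ with Wₕ = Nₕ/31643:
  Central: (18950/31643)²·(1−3983/18950)·45700/3983 = 3.2500838
  West: (12693/31643)²·(1−826/12693)·88000/826 = 16.027011
  → Var(ȳ_str) = 19.277095.
Var(ȳ_srs) = (1 − 4809/31643)·82360/4809 = 14.523434.
deff = 19.277095 / 14.523434 = 1.3273.

1.3273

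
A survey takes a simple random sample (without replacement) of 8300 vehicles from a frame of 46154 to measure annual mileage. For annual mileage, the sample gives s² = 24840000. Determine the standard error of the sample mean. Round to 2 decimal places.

Under SRS without replacement, Var(ȳ) = (1 − f)·s²/n with f = n/N = 8300/46154 = 0.17983273.
Var(ȳ) = (1 − 0.17983273)·24840000/8300 = 0.82016727·2992.7711 = 2454.5729.
SE(ȳ) = √(2454.5729) = 49.54.

49.54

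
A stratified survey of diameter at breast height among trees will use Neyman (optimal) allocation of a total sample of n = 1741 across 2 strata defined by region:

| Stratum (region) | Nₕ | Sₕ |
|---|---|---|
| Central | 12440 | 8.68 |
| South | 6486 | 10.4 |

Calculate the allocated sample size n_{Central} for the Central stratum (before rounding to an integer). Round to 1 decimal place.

Neyman allocation: nₕ = n·NₕSₕ / Σⱼ NⱼSⱼ.
Σ NⱼSⱼ = 12440·8.68 + 6486·10.4 = 175433.6.
n_{Central} = 1741·12440·8.68 / 175433.6 = 1071.6.

1071.6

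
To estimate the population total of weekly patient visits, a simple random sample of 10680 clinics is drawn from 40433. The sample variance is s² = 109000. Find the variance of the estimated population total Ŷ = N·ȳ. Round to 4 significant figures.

Var(Ŷ) = N²·Var(ȳ) = N²·(1 − n/N)·s²/n.
f = 10680/40433 = 0.26414068; Var(ȳ) = 0.73585932·109000/10680 = 7.5101747.
Var(Ŷ) = 40433² · 7.5101747 = 1.227784 × 10^10.

1.228 × 10^10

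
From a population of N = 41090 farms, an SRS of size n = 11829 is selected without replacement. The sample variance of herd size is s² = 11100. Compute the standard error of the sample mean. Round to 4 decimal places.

Under SRS without replacement, Var(ȳ) = (1 − f)·s²/n with f = n/N = 11829/41090 = 0.28788026.
Var(ȳ) = (1 − 0.28788026)·11100/11829 = 0.71211974·0.9383718 = 0.66823308.
SE(ȳ) = √(0.66823308) = 0.8175.

0.8175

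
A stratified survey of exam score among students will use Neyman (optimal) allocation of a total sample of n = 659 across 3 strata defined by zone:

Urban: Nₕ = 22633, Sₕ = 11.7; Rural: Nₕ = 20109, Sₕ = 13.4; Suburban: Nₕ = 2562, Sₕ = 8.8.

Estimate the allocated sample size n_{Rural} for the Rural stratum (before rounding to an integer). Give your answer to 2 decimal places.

318.91

Neyman allocation: nₕ = n·NₕSₕ / Σⱼ NⱼSⱼ.
Σ NⱼSⱼ = 22633·11.7 + 20109·13.4 + 2562·8.8 = 556812.3.
n_{Rural} = 659·20109·13.4 / 556812.3 = 318.91.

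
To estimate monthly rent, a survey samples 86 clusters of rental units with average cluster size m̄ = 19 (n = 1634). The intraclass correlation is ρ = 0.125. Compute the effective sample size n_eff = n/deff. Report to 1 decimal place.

deff = 1 + (19 − 1)·0.125 = 1 + 2.25 = 3.25.
n_eff = 1634 / 3.25 = 502.8.

502.8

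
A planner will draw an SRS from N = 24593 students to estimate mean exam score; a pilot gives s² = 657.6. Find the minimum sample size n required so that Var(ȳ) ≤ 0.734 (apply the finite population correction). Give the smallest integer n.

865

Without fpc, n₀ = s²/D = 657.6/0.734 = 895.9128.
With fpc, (1 − n/N)·s²/n ≤ D requires n ≥ n₀/(1 + n₀/N) = 895.9128/(1 + 895.9128/24593) = 864.4223.
Rounding up, n = 865.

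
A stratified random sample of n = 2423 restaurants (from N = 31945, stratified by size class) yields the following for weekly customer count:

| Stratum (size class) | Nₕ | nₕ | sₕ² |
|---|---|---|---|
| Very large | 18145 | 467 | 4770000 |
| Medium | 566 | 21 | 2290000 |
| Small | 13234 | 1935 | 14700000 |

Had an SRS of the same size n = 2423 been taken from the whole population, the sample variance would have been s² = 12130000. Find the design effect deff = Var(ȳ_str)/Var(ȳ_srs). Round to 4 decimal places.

0.9417

Var(ȳ_str) = Σ Wₕ²(1−fₕ)sₕ²/nₕ with Wₕ = Nₕ/31945:
  Very large: (18145/31945)²·(1−467/18145)·4770000/467 = 3210.5971
  Medium: (566/31945)²·(1−21/566)·2290000/21 = 32.962742
  Small: (13234/31945)²·(1−1935/13234)·14700000/1935 = 1113.1706
  → Var(ȳ_str) = 4356.7304.
Var(ȳ_srs) = (1 − 2423/31945)·12130000/2423 = 4626.4755.
deff = 4356.7304 / 4626.4755 = 0.9417.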